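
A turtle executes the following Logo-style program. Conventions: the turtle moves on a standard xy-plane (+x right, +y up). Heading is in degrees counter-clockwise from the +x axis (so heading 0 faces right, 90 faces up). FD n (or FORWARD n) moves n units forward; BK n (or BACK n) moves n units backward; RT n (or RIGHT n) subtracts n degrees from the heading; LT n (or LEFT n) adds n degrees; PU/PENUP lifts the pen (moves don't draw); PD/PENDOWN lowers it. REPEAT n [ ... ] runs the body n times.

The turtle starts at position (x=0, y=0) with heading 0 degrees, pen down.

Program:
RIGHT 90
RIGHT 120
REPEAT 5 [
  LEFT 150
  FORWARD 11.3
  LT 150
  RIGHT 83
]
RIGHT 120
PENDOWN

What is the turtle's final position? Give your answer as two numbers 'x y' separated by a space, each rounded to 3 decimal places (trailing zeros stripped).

Answer: -0.504 -0.126

Derivation:
Executing turtle program step by step:
Start: pos=(0,0), heading=0, pen down
RT 90: heading 0 -> 270
RT 120: heading 270 -> 150
REPEAT 5 [
  -- iteration 1/5 --
  LT 150: heading 150 -> 300
  FD 11.3: (0,0) -> (5.65,-9.786) [heading=300, draw]
  LT 150: heading 300 -> 90
  RT 83: heading 90 -> 7
  -- iteration 2/5 --
  LT 150: heading 7 -> 157
  FD 11.3: (5.65,-9.786) -> (-4.752,-5.371) [heading=157, draw]
  LT 150: heading 157 -> 307
  RT 83: heading 307 -> 224
  -- iteration 3/5 --
  LT 150: heading 224 -> 14
  FD 11.3: (-4.752,-5.371) -> (6.213,-2.637) [heading=14, draw]
  LT 150: heading 14 -> 164
  RT 83: heading 164 -> 81
  -- iteration 4/5 --
  LT 150: heading 81 -> 231
  FD 11.3: (6.213,-2.637) -> (-0.899,-11.419) [heading=231, draw]
  LT 150: heading 231 -> 21
  RT 83: heading 21 -> 298
  -- iteration 5/5 --
  LT 150: heading 298 -> 88
  FD 11.3: (-0.899,-11.419) -> (-0.504,-0.126) [heading=88, draw]
  LT 150: heading 88 -> 238
  RT 83: heading 238 -> 155
]
RT 120: heading 155 -> 35
PD: pen down
Final: pos=(-0.504,-0.126), heading=35, 5 segment(s) drawn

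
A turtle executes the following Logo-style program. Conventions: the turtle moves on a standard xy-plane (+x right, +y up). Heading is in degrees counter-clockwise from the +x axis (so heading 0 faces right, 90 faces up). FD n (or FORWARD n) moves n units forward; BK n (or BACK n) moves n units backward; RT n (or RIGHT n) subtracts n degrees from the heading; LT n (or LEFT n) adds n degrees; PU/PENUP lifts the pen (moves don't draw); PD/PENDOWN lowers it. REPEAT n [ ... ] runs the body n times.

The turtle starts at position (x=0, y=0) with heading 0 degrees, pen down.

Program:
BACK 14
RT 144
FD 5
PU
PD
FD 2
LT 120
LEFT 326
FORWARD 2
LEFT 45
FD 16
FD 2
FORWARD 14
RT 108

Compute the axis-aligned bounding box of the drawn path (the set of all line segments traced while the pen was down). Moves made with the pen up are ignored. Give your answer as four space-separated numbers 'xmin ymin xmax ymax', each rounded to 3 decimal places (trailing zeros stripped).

Answer: -19.663 -13.009 12.577 0

Derivation:
Executing turtle program step by step:
Start: pos=(0,0), heading=0, pen down
BK 14: (0,0) -> (-14,0) [heading=0, draw]
RT 144: heading 0 -> 216
FD 5: (-14,0) -> (-18.045,-2.939) [heading=216, draw]
PU: pen up
PD: pen down
FD 2: (-18.045,-2.939) -> (-19.663,-4.114) [heading=216, draw]
LT 120: heading 216 -> 336
LT 326: heading 336 -> 302
FD 2: (-19.663,-4.114) -> (-18.603,-5.811) [heading=302, draw]
LT 45: heading 302 -> 347
FD 16: (-18.603,-5.811) -> (-3.013,-9.41) [heading=347, draw]
FD 2: (-3.013,-9.41) -> (-1.065,-9.86) [heading=347, draw]
FD 14: (-1.065,-9.86) -> (12.577,-13.009) [heading=347, draw]
RT 108: heading 347 -> 239
Final: pos=(12.577,-13.009), heading=239, 7 segment(s) drawn

Segment endpoints: x in {-19.663, -18.603, -18.045, -14, -3.013, -1.065, 0, 12.577}, y in {-13.009, -9.86, -9.41, -5.811, -4.114, -2.939, 0}
xmin=-19.663, ymin=-13.009, xmax=12.577, ymax=0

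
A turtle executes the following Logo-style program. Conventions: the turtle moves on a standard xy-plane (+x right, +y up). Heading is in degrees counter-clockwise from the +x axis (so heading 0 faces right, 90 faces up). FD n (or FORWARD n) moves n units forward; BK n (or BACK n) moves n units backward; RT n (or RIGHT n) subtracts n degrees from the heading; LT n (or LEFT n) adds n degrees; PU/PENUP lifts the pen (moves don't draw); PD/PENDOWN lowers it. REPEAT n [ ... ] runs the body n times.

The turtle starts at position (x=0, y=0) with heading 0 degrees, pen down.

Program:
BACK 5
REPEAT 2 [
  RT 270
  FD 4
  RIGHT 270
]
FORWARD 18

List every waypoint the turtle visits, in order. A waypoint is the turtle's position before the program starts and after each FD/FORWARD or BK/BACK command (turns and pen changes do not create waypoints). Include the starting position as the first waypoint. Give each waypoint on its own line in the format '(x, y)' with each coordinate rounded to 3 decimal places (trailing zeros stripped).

Executing turtle program step by step:
Start: pos=(0,0), heading=0, pen down
BK 5: (0,0) -> (-5,0) [heading=0, draw]
REPEAT 2 [
  -- iteration 1/2 --
  RT 270: heading 0 -> 90
  FD 4: (-5,0) -> (-5,4) [heading=90, draw]
  RT 270: heading 90 -> 180
  -- iteration 2/2 --
  RT 270: heading 180 -> 270
  FD 4: (-5,4) -> (-5,0) [heading=270, draw]
  RT 270: heading 270 -> 0
]
FD 18: (-5,0) -> (13,0) [heading=0, draw]
Final: pos=(13,0), heading=0, 4 segment(s) drawn
Waypoints (5 total):
(0, 0)
(-5, 0)
(-5, 4)
(-5, 0)
(13, 0)

Answer: (0, 0)
(-5, 0)
(-5, 4)
(-5, 0)
(13, 0)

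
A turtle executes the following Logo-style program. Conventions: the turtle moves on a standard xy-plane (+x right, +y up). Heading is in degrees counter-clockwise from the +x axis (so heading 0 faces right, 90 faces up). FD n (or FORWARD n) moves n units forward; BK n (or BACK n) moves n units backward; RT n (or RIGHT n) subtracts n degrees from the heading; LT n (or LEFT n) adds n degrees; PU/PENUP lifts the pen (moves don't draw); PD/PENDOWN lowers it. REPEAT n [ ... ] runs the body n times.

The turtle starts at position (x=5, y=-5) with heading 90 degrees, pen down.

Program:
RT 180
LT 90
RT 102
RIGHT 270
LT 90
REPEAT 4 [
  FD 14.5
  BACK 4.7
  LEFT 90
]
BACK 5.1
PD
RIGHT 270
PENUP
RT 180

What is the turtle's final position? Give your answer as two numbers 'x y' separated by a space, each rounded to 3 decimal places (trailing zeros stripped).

Executing turtle program step by step:
Start: pos=(5,-5), heading=90, pen down
RT 180: heading 90 -> 270
LT 90: heading 270 -> 0
RT 102: heading 0 -> 258
RT 270: heading 258 -> 348
LT 90: heading 348 -> 78
REPEAT 4 [
  -- iteration 1/4 --
  FD 14.5: (5,-5) -> (8.015,9.183) [heading=78, draw]
  BK 4.7: (8.015,9.183) -> (7.038,4.586) [heading=78, draw]
  LT 90: heading 78 -> 168
  -- iteration 2/4 --
  FD 14.5: (7.038,4.586) -> (-7.146,7.601) [heading=168, draw]
  BK 4.7: (-7.146,7.601) -> (-2.548,6.623) [heading=168, draw]
  LT 90: heading 168 -> 258
  -- iteration 3/4 --
  FD 14.5: (-2.548,6.623) -> (-5.563,-7.56) [heading=258, draw]
  BK 4.7: (-5.563,-7.56) -> (-4.586,-2.962) [heading=258, draw]
  LT 90: heading 258 -> 348
  -- iteration 4/4 --
  FD 14.5: (-4.586,-2.962) -> (9.597,-5.977) [heading=348, draw]
  BK 4.7: (9.597,-5.977) -> (5,-5) [heading=348, draw]
  LT 90: heading 348 -> 78
]
BK 5.1: (5,-5) -> (3.94,-9.989) [heading=78, draw]
PD: pen down
RT 270: heading 78 -> 168
PU: pen up
RT 180: heading 168 -> 348
Final: pos=(3.94,-9.989), heading=348, 9 segment(s) drawn

Answer: 3.94 -9.989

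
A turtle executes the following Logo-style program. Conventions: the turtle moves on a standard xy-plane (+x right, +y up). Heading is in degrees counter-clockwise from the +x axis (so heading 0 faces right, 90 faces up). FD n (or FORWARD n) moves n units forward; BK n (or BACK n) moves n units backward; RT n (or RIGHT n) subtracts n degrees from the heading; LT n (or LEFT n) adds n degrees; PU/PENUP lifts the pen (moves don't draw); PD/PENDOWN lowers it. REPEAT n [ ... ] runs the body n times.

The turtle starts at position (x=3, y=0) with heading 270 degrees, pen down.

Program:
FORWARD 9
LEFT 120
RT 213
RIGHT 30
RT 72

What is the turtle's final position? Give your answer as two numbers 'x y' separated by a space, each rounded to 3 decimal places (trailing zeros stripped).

Executing turtle program step by step:
Start: pos=(3,0), heading=270, pen down
FD 9: (3,0) -> (3,-9) [heading=270, draw]
LT 120: heading 270 -> 30
RT 213: heading 30 -> 177
RT 30: heading 177 -> 147
RT 72: heading 147 -> 75
Final: pos=(3,-9), heading=75, 1 segment(s) drawn

Answer: 3 -9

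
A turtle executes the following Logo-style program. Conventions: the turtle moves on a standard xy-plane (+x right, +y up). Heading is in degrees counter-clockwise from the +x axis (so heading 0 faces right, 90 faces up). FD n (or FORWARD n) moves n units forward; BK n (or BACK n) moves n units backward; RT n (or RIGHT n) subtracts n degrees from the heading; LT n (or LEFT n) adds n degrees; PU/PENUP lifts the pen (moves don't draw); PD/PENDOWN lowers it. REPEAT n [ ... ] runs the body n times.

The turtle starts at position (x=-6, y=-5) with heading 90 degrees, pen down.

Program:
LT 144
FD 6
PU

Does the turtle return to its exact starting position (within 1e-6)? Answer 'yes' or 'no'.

Answer: no

Derivation:
Executing turtle program step by step:
Start: pos=(-6,-5), heading=90, pen down
LT 144: heading 90 -> 234
FD 6: (-6,-5) -> (-9.527,-9.854) [heading=234, draw]
PU: pen up
Final: pos=(-9.527,-9.854), heading=234, 1 segment(s) drawn

Start position: (-6, -5)
Final position: (-9.527, -9.854)
Distance = 6; >= 1e-6 -> NOT closed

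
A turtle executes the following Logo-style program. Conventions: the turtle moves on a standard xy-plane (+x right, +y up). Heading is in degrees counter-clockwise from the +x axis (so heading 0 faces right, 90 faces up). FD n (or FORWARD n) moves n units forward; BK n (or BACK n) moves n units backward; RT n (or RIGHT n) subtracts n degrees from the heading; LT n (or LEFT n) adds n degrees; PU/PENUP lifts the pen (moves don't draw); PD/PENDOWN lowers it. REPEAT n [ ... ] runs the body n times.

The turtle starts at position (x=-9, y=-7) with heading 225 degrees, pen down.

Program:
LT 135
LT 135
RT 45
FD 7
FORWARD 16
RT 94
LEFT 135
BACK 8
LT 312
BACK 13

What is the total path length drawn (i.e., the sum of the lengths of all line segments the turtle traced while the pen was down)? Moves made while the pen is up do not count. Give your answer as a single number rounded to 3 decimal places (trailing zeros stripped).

Answer: 44

Derivation:
Executing turtle program step by step:
Start: pos=(-9,-7), heading=225, pen down
LT 135: heading 225 -> 0
LT 135: heading 0 -> 135
RT 45: heading 135 -> 90
FD 7: (-9,-7) -> (-9,0) [heading=90, draw]
FD 16: (-9,0) -> (-9,16) [heading=90, draw]
RT 94: heading 90 -> 356
LT 135: heading 356 -> 131
BK 8: (-9,16) -> (-3.752,9.962) [heading=131, draw]
LT 312: heading 131 -> 83
BK 13: (-3.752,9.962) -> (-5.336,-2.941) [heading=83, draw]
Final: pos=(-5.336,-2.941), heading=83, 4 segment(s) drawn

Segment lengths:
  seg 1: (-9,-7) -> (-9,0), length = 7
  seg 2: (-9,0) -> (-9,16), length = 16
  seg 3: (-9,16) -> (-3.752,9.962), length = 8
  seg 4: (-3.752,9.962) -> (-5.336,-2.941), length = 13
Total = 44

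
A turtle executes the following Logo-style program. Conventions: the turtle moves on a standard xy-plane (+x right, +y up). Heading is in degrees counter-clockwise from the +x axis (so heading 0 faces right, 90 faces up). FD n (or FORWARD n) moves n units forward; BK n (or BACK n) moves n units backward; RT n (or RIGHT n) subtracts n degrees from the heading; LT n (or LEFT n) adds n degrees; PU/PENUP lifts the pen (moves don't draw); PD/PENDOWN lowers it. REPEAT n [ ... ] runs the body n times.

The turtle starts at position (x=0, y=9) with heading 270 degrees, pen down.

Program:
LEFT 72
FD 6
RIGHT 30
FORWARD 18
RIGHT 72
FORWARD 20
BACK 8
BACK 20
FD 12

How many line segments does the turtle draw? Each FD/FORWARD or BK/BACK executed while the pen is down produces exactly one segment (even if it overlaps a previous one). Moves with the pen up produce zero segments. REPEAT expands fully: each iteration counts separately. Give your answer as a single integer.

Executing turtle program step by step:
Start: pos=(0,9), heading=270, pen down
LT 72: heading 270 -> 342
FD 6: (0,9) -> (5.706,7.146) [heading=342, draw]
RT 30: heading 342 -> 312
FD 18: (5.706,7.146) -> (17.751,-6.231) [heading=312, draw]
RT 72: heading 312 -> 240
FD 20: (17.751,-6.231) -> (7.751,-23.551) [heading=240, draw]
BK 8: (7.751,-23.551) -> (11.751,-16.623) [heading=240, draw]
BK 20: (11.751,-16.623) -> (21.751,0.697) [heading=240, draw]
FD 12: (21.751,0.697) -> (15.751,-9.695) [heading=240, draw]
Final: pos=(15.751,-9.695), heading=240, 6 segment(s) drawn
Segments drawn: 6

Answer: 6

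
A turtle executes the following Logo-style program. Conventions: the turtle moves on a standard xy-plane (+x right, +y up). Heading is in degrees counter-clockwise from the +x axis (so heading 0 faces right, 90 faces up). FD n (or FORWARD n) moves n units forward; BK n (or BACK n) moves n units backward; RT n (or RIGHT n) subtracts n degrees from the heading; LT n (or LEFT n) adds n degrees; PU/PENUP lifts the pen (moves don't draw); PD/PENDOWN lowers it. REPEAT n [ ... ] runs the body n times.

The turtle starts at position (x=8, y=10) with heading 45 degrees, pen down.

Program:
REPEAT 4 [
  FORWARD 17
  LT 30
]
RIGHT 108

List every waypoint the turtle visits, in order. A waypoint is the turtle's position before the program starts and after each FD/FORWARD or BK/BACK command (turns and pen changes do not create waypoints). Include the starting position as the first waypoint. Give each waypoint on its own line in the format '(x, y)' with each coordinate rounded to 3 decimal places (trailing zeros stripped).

Answer: (8, 10)
(20.021, 22.021)
(24.421, 38.442)
(20.021, 54.862)
(8, 66.883)

Derivation:
Executing turtle program step by step:
Start: pos=(8,10), heading=45, pen down
REPEAT 4 [
  -- iteration 1/4 --
  FD 17: (8,10) -> (20.021,22.021) [heading=45, draw]
  LT 30: heading 45 -> 75
  -- iteration 2/4 --
  FD 17: (20.021,22.021) -> (24.421,38.442) [heading=75, draw]
  LT 30: heading 75 -> 105
  -- iteration 3/4 --
  FD 17: (24.421,38.442) -> (20.021,54.862) [heading=105, draw]
  LT 30: heading 105 -> 135
  -- iteration 4/4 --
  FD 17: (20.021,54.862) -> (8,66.883) [heading=135, draw]
  LT 30: heading 135 -> 165
]
RT 108: heading 165 -> 57
Final: pos=(8,66.883), heading=57, 4 segment(s) drawn
Waypoints (5 total):
(8, 10)
(20.021, 22.021)
(24.421, 38.442)
(20.021, 54.862)
(8, 66.883)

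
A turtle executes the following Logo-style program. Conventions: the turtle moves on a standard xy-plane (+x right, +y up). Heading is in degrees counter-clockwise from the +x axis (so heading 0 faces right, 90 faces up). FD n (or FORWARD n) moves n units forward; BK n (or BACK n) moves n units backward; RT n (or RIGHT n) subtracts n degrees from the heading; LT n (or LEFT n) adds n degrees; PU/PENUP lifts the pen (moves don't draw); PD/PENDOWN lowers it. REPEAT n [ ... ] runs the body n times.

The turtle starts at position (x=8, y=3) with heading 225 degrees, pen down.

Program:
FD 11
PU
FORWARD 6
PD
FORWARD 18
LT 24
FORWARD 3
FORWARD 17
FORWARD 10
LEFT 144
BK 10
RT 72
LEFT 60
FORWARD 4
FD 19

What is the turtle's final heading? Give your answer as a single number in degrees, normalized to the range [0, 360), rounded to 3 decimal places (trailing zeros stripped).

Executing turtle program step by step:
Start: pos=(8,3), heading=225, pen down
FD 11: (8,3) -> (0.222,-4.778) [heading=225, draw]
PU: pen up
FD 6: (0.222,-4.778) -> (-4.021,-9.021) [heading=225, move]
PD: pen down
FD 18: (-4.021,-9.021) -> (-16.749,-21.749) [heading=225, draw]
LT 24: heading 225 -> 249
FD 3: (-16.749,-21.749) -> (-17.824,-24.549) [heading=249, draw]
FD 17: (-17.824,-24.549) -> (-23.916,-40.42) [heading=249, draw]
FD 10: (-23.916,-40.42) -> (-27.5,-49.756) [heading=249, draw]
LT 144: heading 249 -> 33
BK 10: (-27.5,-49.756) -> (-35.886,-55.203) [heading=33, draw]
RT 72: heading 33 -> 321
LT 60: heading 321 -> 21
FD 4: (-35.886,-55.203) -> (-32.152,-53.769) [heading=21, draw]
FD 19: (-32.152,-53.769) -> (-14.414,-46.96) [heading=21, draw]
Final: pos=(-14.414,-46.96), heading=21, 8 segment(s) drawn

Answer: 21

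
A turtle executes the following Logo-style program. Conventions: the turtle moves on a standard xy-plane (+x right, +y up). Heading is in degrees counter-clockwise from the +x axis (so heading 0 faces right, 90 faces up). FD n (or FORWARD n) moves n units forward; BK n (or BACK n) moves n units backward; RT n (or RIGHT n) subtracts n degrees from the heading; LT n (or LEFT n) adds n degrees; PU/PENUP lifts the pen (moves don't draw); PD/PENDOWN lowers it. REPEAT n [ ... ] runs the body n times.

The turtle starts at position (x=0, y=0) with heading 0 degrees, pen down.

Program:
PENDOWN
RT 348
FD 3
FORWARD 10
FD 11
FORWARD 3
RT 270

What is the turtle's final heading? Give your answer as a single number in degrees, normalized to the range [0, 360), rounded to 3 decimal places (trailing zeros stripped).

Executing turtle program step by step:
Start: pos=(0,0), heading=0, pen down
PD: pen down
RT 348: heading 0 -> 12
FD 3: (0,0) -> (2.934,0.624) [heading=12, draw]
FD 10: (2.934,0.624) -> (12.716,2.703) [heading=12, draw]
FD 11: (12.716,2.703) -> (23.476,4.99) [heading=12, draw]
FD 3: (23.476,4.99) -> (26.41,5.614) [heading=12, draw]
RT 270: heading 12 -> 102
Final: pos=(26.41,5.614), heading=102, 4 segment(s) drawn

Answer: 102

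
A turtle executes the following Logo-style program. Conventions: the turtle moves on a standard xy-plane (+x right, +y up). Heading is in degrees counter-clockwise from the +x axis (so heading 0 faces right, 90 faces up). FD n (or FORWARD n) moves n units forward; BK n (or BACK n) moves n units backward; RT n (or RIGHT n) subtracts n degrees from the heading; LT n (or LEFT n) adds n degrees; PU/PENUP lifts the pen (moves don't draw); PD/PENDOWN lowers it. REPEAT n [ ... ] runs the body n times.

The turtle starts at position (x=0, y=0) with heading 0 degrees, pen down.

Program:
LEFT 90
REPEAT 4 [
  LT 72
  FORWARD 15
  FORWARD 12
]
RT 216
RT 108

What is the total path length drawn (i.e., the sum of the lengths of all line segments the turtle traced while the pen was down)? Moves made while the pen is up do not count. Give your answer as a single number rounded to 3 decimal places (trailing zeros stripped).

Executing turtle program step by step:
Start: pos=(0,0), heading=0, pen down
LT 90: heading 0 -> 90
REPEAT 4 [
  -- iteration 1/4 --
  LT 72: heading 90 -> 162
  FD 15: (0,0) -> (-14.266,4.635) [heading=162, draw]
  FD 12: (-14.266,4.635) -> (-25.679,8.343) [heading=162, draw]
  -- iteration 2/4 --
  LT 72: heading 162 -> 234
  FD 15: (-25.679,8.343) -> (-34.495,-3.792) [heading=234, draw]
  FD 12: (-34.495,-3.792) -> (-41.549,-13.5) [heading=234, draw]
  -- iteration 3/4 --
  LT 72: heading 234 -> 306
  FD 15: (-41.549,-13.5) -> (-32.732,-25.635) [heading=306, draw]
  FD 12: (-32.732,-25.635) -> (-25.679,-35.343) [heading=306, draw]
  -- iteration 4/4 --
  LT 72: heading 306 -> 18
  FD 15: (-25.679,-35.343) -> (-11.413,-30.708) [heading=18, draw]
  FD 12: (-11.413,-30.708) -> (0,-27) [heading=18, draw]
]
RT 216: heading 18 -> 162
RT 108: heading 162 -> 54
Final: pos=(0,-27), heading=54, 8 segment(s) drawn

Segment lengths:
  seg 1: (0,0) -> (-14.266,4.635), length = 15
  seg 2: (-14.266,4.635) -> (-25.679,8.343), length = 12
  seg 3: (-25.679,8.343) -> (-34.495,-3.792), length = 15
  seg 4: (-34.495,-3.792) -> (-41.549,-13.5), length = 12
  seg 5: (-41.549,-13.5) -> (-32.732,-25.635), length = 15
  seg 6: (-32.732,-25.635) -> (-25.679,-35.343), length = 12
  seg 7: (-25.679,-35.343) -> (-11.413,-30.708), length = 15
  seg 8: (-11.413,-30.708) -> (0,-27), length = 12
Total = 108

Answer: 108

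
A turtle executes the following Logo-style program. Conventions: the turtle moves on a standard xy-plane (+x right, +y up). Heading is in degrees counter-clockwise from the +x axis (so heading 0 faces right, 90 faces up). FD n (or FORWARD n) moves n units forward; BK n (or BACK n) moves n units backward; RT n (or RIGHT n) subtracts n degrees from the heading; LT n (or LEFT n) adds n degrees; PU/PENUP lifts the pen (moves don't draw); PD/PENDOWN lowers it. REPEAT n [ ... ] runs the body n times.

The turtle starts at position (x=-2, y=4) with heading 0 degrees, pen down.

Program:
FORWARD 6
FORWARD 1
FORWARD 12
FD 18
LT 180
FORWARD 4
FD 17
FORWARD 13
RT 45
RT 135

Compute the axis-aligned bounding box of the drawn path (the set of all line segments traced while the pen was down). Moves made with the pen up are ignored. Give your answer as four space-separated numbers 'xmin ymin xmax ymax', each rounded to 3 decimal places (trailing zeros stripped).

Answer: -2 4 35 4

Derivation:
Executing turtle program step by step:
Start: pos=(-2,4), heading=0, pen down
FD 6: (-2,4) -> (4,4) [heading=0, draw]
FD 1: (4,4) -> (5,4) [heading=0, draw]
FD 12: (5,4) -> (17,4) [heading=0, draw]
FD 18: (17,4) -> (35,4) [heading=0, draw]
LT 180: heading 0 -> 180
FD 4: (35,4) -> (31,4) [heading=180, draw]
FD 17: (31,4) -> (14,4) [heading=180, draw]
FD 13: (14,4) -> (1,4) [heading=180, draw]
RT 45: heading 180 -> 135
RT 135: heading 135 -> 0
Final: pos=(1,4), heading=0, 7 segment(s) drawn

Segment endpoints: x in {-2, 1, 4, 5, 14, 17, 31, 35}, y in {4, 4, 4, 4}
xmin=-2, ymin=4, xmax=35, ymax=4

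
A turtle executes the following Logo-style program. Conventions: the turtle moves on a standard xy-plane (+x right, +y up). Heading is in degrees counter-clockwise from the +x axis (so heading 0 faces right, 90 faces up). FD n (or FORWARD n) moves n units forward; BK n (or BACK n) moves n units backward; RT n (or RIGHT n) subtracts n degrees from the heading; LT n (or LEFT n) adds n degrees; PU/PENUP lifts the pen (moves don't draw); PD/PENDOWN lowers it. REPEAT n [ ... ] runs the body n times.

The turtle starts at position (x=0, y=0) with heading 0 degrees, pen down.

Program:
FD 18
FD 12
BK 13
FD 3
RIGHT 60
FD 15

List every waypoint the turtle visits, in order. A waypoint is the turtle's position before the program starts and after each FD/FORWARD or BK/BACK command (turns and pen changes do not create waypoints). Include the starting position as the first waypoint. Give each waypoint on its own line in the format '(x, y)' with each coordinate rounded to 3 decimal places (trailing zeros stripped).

Answer: (0, 0)
(18, 0)
(30, 0)
(17, 0)
(20, 0)
(27.5, -12.99)

Derivation:
Executing turtle program step by step:
Start: pos=(0,0), heading=0, pen down
FD 18: (0,0) -> (18,0) [heading=0, draw]
FD 12: (18,0) -> (30,0) [heading=0, draw]
BK 13: (30,0) -> (17,0) [heading=0, draw]
FD 3: (17,0) -> (20,0) [heading=0, draw]
RT 60: heading 0 -> 300
FD 15: (20,0) -> (27.5,-12.99) [heading=300, draw]
Final: pos=(27.5,-12.99), heading=300, 5 segment(s) drawn
Waypoints (6 total):
(0, 0)
(18, 0)
(30, 0)
(17, 0)
(20, 0)
(27.5, -12.99)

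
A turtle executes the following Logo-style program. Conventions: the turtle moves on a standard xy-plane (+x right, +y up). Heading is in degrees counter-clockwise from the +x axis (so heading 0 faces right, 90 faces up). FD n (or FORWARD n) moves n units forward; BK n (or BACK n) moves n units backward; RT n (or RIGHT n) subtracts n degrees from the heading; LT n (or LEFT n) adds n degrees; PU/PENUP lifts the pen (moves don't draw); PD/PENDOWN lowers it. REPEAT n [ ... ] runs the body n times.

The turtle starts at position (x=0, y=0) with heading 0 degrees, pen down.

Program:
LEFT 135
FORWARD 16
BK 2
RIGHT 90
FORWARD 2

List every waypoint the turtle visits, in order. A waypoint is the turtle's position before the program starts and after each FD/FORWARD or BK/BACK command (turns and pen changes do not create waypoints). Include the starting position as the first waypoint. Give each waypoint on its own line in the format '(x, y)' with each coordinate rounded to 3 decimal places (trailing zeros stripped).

Executing turtle program step by step:
Start: pos=(0,0), heading=0, pen down
LT 135: heading 0 -> 135
FD 16: (0,0) -> (-11.314,11.314) [heading=135, draw]
BK 2: (-11.314,11.314) -> (-9.899,9.899) [heading=135, draw]
RT 90: heading 135 -> 45
FD 2: (-9.899,9.899) -> (-8.485,11.314) [heading=45, draw]
Final: pos=(-8.485,11.314), heading=45, 3 segment(s) drawn
Waypoints (4 total):
(0, 0)
(-11.314, 11.314)
(-9.899, 9.899)
(-8.485, 11.314)

Answer: (0, 0)
(-11.314, 11.314)
(-9.899, 9.899)
(-8.485, 11.314)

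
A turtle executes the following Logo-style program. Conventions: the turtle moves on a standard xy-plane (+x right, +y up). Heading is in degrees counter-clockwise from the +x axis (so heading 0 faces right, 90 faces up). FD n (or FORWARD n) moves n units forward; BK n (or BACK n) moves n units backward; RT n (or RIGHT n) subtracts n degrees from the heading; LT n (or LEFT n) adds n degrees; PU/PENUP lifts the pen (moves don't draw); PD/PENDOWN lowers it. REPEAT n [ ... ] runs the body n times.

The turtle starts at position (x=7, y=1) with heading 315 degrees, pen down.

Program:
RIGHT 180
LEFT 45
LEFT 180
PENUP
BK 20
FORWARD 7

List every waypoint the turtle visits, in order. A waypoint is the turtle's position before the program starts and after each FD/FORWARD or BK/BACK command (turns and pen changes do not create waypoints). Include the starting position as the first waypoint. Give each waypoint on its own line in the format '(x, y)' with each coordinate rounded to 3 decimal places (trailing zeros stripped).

Answer: (7, 1)
(-13, 1)
(-6, 1)

Derivation:
Executing turtle program step by step:
Start: pos=(7,1), heading=315, pen down
RT 180: heading 315 -> 135
LT 45: heading 135 -> 180
LT 180: heading 180 -> 0
PU: pen up
BK 20: (7,1) -> (-13,1) [heading=0, move]
FD 7: (-13,1) -> (-6,1) [heading=0, move]
Final: pos=(-6,1), heading=0, 0 segment(s) drawn
Waypoints (3 total):
(7, 1)
(-13, 1)
(-6, 1)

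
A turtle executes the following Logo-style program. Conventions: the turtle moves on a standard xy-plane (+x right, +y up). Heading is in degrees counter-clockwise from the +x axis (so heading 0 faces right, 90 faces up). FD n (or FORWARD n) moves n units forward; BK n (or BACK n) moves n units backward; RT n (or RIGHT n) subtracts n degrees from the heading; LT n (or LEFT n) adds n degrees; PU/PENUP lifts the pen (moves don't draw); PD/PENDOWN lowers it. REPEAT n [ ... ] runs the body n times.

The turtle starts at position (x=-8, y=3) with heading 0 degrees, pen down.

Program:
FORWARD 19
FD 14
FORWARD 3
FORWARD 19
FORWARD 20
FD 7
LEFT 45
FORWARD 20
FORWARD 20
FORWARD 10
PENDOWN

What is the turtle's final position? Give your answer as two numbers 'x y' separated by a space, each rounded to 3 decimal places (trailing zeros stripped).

Answer: 109.355 38.355

Derivation:
Executing turtle program step by step:
Start: pos=(-8,3), heading=0, pen down
FD 19: (-8,3) -> (11,3) [heading=0, draw]
FD 14: (11,3) -> (25,3) [heading=0, draw]
FD 3: (25,3) -> (28,3) [heading=0, draw]
FD 19: (28,3) -> (47,3) [heading=0, draw]
FD 20: (47,3) -> (67,3) [heading=0, draw]
FD 7: (67,3) -> (74,3) [heading=0, draw]
LT 45: heading 0 -> 45
FD 20: (74,3) -> (88.142,17.142) [heading=45, draw]
FD 20: (88.142,17.142) -> (102.284,31.284) [heading=45, draw]
FD 10: (102.284,31.284) -> (109.355,38.355) [heading=45, draw]
PD: pen down
Final: pos=(109.355,38.355), heading=45, 9 segment(s) drawn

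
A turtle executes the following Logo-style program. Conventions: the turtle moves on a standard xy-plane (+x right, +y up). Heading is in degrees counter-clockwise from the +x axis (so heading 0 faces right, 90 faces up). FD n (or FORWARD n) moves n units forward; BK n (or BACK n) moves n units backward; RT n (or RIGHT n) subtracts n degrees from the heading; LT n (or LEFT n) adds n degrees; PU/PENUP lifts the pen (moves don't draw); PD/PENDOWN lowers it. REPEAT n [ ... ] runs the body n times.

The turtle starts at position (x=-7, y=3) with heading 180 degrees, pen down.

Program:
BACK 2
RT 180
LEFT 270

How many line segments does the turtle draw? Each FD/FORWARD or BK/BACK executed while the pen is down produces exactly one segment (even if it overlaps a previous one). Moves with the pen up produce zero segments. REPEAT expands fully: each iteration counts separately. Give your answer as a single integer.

Executing turtle program step by step:
Start: pos=(-7,3), heading=180, pen down
BK 2: (-7,3) -> (-5,3) [heading=180, draw]
RT 180: heading 180 -> 0
LT 270: heading 0 -> 270
Final: pos=(-5,3), heading=270, 1 segment(s) drawn
Segments drawn: 1

Answer: 1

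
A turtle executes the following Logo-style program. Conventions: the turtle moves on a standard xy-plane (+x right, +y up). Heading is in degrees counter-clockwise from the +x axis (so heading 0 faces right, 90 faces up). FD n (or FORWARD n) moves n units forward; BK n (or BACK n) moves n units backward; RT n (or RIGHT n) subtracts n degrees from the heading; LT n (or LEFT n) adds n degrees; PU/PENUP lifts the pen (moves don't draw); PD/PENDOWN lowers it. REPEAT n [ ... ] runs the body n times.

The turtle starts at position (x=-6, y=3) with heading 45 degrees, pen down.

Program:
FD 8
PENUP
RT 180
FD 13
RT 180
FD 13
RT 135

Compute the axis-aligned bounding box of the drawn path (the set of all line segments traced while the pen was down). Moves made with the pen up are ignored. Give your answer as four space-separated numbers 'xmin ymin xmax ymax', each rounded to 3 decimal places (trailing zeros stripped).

Executing turtle program step by step:
Start: pos=(-6,3), heading=45, pen down
FD 8: (-6,3) -> (-0.343,8.657) [heading=45, draw]
PU: pen up
RT 180: heading 45 -> 225
FD 13: (-0.343,8.657) -> (-9.536,-0.536) [heading=225, move]
RT 180: heading 225 -> 45
FD 13: (-9.536,-0.536) -> (-0.343,8.657) [heading=45, move]
RT 135: heading 45 -> 270
Final: pos=(-0.343,8.657), heading=270, 1 segment(s) drawn

Segment endpoints: x in {-6, -0.343}, y in {3, 8.657}
xmin=-6, ymin=3, xmax=-0.343, ymax=8.657

Answer: -6 3 -0.343 8.657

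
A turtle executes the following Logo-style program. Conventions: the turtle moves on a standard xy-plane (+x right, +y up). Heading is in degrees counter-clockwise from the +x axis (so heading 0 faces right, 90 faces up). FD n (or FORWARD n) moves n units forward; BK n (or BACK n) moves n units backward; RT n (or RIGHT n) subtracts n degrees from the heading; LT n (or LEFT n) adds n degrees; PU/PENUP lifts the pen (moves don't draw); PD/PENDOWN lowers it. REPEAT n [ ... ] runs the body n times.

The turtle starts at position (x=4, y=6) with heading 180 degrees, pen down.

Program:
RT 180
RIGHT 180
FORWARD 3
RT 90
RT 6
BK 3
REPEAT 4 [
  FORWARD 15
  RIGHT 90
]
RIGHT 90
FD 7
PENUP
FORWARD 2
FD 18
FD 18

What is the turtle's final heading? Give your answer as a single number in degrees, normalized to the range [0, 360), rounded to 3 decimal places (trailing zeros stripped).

Answer: 354

Derivation:
Executing turtle program step by step:
Start: pos=(4,6), heading=180, pen down
RT 180: heading 180 -> 0
RT 180: heading 0 -> 180
FD 3: (4,6) -> (1,6) [heading=180, draw]
RT 90: heading 180 -> 90
RT 6: heading 90 -> 84
BK 3: (1,6) -> (0.686,3.016) [heading=84, draw]
REPEAT 4 [
  -- iteration 1/4 --
  FD 15: (0.686,3.016) -> (2.254,17.934) [heading=84, draw]
  RT 90: heading 84 -> 354
  -- iteration 2/4 --
  FD 15: (2.254,17.934) -> (17.172,16.366) [heading=354, draw]
  RT 90: heading 354 -> 264
  -- iteration 3/4 --
  FD 15: (17.172,16.366) -> (15.604,1.449) [heading=264, draw]
  RT 90: heading 264 -> 174
  -- iteration 4/4 --
  FD 15: (15.604,1.449) -> (0.686,3.016) [heading=174, draw]
  RT 90: heading 174 -> 84
]
RT 90: heading 84 -> 354
FD 7: (0.686,3.016) -> (7.648,2.285) [heading=354, draw]
PU: pen up
FD 2: (7.648,2.285) -> (9.637,2.076) [heading=354, move]
FD 18: (9.637,2.076) -> (27.539,0.194) [heading=354, move]
FD 18: (27.539,0.194) -> (45.44,-1.687) [heading=354, move]
Final: pos=(45.44,-1.687), heading=354, 7 segment(s) drawn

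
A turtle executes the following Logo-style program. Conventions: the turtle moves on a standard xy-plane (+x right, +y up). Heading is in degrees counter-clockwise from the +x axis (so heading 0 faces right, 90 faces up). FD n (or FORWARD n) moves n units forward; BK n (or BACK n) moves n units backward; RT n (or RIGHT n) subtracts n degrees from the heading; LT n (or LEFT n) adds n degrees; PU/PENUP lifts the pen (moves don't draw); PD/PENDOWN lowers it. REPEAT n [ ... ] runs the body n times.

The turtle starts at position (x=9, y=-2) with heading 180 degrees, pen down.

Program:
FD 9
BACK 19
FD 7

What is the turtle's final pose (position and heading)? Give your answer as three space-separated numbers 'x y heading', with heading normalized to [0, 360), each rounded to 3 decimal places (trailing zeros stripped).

Answer: 12 -2 180

Derivation:
Executing turtle program step by step:
Start: pos=(9,-2), heading=180, pen down
FD 9: (9,-2) -> (0,-2) [heading=180, draw]
BK 19: (0,-2) -> (19,-2) [heading=180, draw]
FD 7: (19,-2) -> (12,-2) [heading=180, draw]
Final: pos=(12,-2), heading=180, 3 segment(s) drawn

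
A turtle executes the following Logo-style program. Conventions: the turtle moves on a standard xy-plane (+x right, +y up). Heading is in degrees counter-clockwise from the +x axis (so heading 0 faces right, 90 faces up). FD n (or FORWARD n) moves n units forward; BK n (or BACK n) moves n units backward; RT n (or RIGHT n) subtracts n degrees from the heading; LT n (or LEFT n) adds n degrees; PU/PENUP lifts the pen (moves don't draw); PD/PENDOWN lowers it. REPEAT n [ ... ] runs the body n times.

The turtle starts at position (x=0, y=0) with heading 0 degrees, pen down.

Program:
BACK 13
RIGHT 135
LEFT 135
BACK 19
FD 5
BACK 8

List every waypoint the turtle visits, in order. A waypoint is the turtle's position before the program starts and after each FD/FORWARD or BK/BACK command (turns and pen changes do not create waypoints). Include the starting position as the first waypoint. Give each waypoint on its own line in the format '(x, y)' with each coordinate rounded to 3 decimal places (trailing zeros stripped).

Executing turtle program step by step:
Start: pos=(0,0), heading=0, pen down
BK 13: (0,0) -> (-13,0) [heading=0, draw]
RT 135: heading 0 -> 225
LT 135: heading 225 -> 0
BK 19: (-13,0) -> (-32,0) [heading=0, draw]
FD 5: (-32,0) -> (-27,0) [heading=0, draw]
BK 8: (-27,0) -> (-35,0) [heading=0, draw]
Final: pos=(-35,0), heading=0, 4 segment(s) drawn
Waypoints (5 total):
(0, 0)
(-13, 0)
(-32, 0)
(-27, 0)
(-35, 0)

Answer: (0, 0)
(-13, 0)
(-32, 0)
(-27, 0)
(-35, 0)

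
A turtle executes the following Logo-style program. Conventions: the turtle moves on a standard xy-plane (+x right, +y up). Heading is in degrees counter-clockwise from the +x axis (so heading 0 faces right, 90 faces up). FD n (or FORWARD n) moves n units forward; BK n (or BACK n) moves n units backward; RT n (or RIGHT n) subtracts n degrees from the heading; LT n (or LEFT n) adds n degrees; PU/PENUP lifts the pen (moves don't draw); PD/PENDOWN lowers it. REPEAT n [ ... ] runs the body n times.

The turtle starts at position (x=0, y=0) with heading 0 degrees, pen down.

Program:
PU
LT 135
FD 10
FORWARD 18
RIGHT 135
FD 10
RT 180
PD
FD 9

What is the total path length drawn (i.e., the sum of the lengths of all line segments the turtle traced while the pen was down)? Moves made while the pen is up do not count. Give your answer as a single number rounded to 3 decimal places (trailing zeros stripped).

Executing turtle program step by step:
Start: pos=(0,0), heading=0, pen down
PU: pen up
LT 135: heading 0 -> 135
FD 10: (0,0) -> (-7.071,7.071) [heading=135, move]
FD 18: (-7.071,7.071) -> (-19.799,19.799) [heading=135, move]
RT 135: heading 135 -> 0
FD 10: (-19.799,19.799) -> (-9.799,19.799) [heading=0, move]
RT 180: heading 0 -> 180
PD: pen down
FD 9: (-9.799,19.799) -> (-18.799,19.799) [heading=180, draw]
Final: pos=(-18.799,19.799), heading=180, 1 segment(s) drawn

Segment lengths:
  seg 1: (-9.799,19.799) -> (-18.799,19.799), length = 9
Total = 9

Answer: 9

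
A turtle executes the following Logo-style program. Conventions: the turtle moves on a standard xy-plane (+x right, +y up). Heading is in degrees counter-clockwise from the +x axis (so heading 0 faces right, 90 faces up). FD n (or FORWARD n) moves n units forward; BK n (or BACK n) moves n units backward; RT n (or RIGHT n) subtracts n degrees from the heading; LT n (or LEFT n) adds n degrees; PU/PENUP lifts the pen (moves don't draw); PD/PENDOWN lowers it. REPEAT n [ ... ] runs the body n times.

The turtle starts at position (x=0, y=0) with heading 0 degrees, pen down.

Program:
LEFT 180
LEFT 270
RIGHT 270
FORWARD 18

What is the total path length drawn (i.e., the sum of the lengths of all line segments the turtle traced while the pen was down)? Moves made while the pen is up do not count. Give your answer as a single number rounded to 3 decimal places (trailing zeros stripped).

Answer: 18

Derivation:
Executing turtle program step by step:
Start: pos=(0,0), heading=0, pen down
LT 180: heading 0 -> 180
LT 270: heading 180 -> 90
RT 270: heading 90 -> 180
FD 18: (0,0) -> (-18,0) [heading=180, draw]
Final: pos=(-18,0), heading=180, 1 segment(s) drawn

Segment lengths:
  seg 1: (0,0) -> (-18,0), length = 18
Total = 18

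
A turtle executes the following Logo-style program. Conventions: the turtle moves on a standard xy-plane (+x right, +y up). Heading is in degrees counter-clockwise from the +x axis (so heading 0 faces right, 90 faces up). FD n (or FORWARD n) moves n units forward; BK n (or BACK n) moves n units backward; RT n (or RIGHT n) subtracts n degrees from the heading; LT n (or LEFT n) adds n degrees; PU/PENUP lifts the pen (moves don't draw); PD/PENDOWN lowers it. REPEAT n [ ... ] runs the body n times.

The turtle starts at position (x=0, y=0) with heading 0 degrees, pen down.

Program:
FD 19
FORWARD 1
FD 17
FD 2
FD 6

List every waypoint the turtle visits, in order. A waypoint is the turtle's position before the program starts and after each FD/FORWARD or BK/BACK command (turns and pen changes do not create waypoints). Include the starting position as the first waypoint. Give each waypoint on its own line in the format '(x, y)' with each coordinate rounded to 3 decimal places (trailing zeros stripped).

Executing turtle program step by step:
Start: pos=(0,0), heading=0, pen down
FD 19: (0,0) -> (19,0) [heading=0, draw]
FD 1: (19,0) -> (20,0) [heading=0, draw]
FD 17: (20,0) -> (37,0) [heading=0, draw]
FD 2: (37,0) -> (39,0) [heading=0, draw]
FD 6: (39,0) -> (45,0) [heading=0, draw]
Final: pos=(45,0), heading=0, 5 segment(s) drawn
Waypoints (6 total):
(0, 0)
(19, 0)
(20, 0)
(37, 0)
(39, 0)
(45, 0)

Answer: (0, 0)
(19, 0)
(20, 0)
(37, 0)
(39, 0)
(45, 0)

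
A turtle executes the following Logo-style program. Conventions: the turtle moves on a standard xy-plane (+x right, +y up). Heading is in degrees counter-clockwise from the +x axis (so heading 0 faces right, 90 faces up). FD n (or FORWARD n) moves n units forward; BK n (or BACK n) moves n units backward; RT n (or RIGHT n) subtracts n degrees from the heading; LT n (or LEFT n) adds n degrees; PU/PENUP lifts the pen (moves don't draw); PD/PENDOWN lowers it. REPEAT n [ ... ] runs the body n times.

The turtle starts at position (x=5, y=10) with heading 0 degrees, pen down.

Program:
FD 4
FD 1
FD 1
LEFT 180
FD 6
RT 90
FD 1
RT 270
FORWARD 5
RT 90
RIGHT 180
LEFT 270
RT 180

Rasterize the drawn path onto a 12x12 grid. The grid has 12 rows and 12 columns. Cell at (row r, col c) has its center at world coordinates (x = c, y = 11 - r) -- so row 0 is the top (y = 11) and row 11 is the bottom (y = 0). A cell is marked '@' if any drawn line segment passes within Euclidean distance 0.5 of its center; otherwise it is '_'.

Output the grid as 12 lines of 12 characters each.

Answer: @@@@@@______
_____@@@@@@@
____________
____________
____________
____________
____________
____________
____________
____________
____________
____________

Derivation:
Segment 0: (5,10) -> (9,10)
Segment 1: (9,10) -> (10,10)
Segment 2: (10,10) -> (11,10)
Segment 3: (11,10) -> (5,10)
Segment 4: (5,10) -> (5,11)
Segment 5: (5,11) -> (0,11)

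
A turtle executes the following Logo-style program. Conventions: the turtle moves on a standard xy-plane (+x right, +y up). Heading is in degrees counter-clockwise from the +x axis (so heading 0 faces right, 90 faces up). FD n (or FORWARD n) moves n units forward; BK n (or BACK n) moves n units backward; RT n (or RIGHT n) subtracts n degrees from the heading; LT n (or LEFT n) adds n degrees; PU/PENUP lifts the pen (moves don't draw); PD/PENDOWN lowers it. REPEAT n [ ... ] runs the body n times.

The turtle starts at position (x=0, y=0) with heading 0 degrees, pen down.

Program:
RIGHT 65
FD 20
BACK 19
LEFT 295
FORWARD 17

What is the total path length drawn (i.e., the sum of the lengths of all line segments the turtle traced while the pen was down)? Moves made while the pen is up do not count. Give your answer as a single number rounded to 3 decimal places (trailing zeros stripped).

Executing turtle program step by step:
Start: pos=(0,0), heading=0, pen down
RT 65: heading 0 -> 295
FD 20: (0,0) -> (8.452,-18.126) [heading=295, draw]
BK 19: (8.452,-18.126) -> (0.423,-0.906) [heading=295, draw]
LT 295: heading 295 -> 230
FD 17: (0.423,-0.906) -> (-10.505,-13.929) [heading=230, draw]
Final: pos=(-10.505,-13.929), heading=230, 3 segment(s) drawn

Segment lengths:
  seg 1: (0,0) -> (8.452,-18.126), length = 20
  seg 2: (8.452,-18.126) -> (0.423,-0.906), length = 19
  seg 3: (0.423,-0.906) -> (-10.505,-13.929), length = 17
Total = 56

Answer: 56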